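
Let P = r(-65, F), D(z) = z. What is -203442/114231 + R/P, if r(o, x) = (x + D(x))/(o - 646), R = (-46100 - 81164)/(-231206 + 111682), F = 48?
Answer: -43994838809/4551115348 ≈ -9.6668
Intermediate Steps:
R = 31816/29881 (R = -127264/(-119524) = -127264*(-1/119524) = 31816/29881 ≈ 1.0648)
r(o, x) = 2*x/(-646 + o) (r(o, x) = (x + x)/(o - 646) = (2*x)/(-646 + o) = 2*x/(-646 + o))
P = -32/237 (P = 2*48/(-646 - 65) = 2*48/(-711) = 2*48*(-1/711) = -32/237 ≈ -0.13502)
-203442/114231 + R/P = -203442/114231 + 31816/(29881*(-32/237)) = -203442*1/114231 + (31816/29881)*(-237/32) = -67814/38077 - 942549/119524 = -43994838809/4551115348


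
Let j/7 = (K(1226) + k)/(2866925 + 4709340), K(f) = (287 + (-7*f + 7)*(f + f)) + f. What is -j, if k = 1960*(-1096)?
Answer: 162207829/7576265 ≈ 21.410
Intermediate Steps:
k = -2148160
K(f) = 287 + f + 2*f*(7 - 7*f) (K(f) = (287 + (7 - 7*f)*(2*f)) + f = (287 + 2*f*(7 - 7*f)) + f = 287 + f + 2*f*(7 - 7*f))
j = -162207829/7576265 (j = 7*(((287 - 14*1226² + 15*1226) - 2148160)/(2866925 + 4709340)) = 7*(((287 - 14*1503076 + 18390) - 2148160)/7576265) = 7*(((287 - 21043064 + 18390) - 2148160)*(1/7576265)) = 7*((-21024387 - 2148160)*(1/7576265)) = 7*(-23172547*1/7576265) = 7*(-23172547/7576265) = -162207829/7576265 ≈ -21.410)
-j = -1*(-162207829/7576265) = 162207829/7576265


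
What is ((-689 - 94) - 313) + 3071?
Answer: 1975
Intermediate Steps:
((-689 - 94) - 313) + 3071 = (-783 - 313) + 3071 = -1096 + 3071 = 1975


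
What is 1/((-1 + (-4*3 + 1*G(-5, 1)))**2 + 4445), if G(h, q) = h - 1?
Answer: 1/4806 ≈ 0.00020807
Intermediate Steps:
G(h, q) = -1 + h
1/((-1 + (-4*3 + 1*G(-5, 1)))**2 + 4445) = 1/((-1 + (-4*3 + 1*(-1 - 5)))**2 + 4445) = 1/((-1 + (-12 + 1*(-6)))**2 + 4445) = 1/((-1 + (-12 - 6))**2 + 4445) = 1/((-1 - 18)**2 + 4445) = 1/((-19)**2 + 4445) = 1/(361 + 4445) = 1/4806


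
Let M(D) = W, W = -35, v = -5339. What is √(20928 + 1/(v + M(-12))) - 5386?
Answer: -5386 + √604398039554/5374 ≈ -5241.3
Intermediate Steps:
M(D) = -35
√(20928 + 1/(v + M(-12))) - 5386 = √(20928 + 1/(-5339 - 35)) - 5386 = √(20928 + 1/(-5374)) - 5386 = √(20928 - 1/5374) - 5386 = √(112467071/5374) - 5386 = √604398039554/5374 - 5386 = -5386 + √604398039554/5374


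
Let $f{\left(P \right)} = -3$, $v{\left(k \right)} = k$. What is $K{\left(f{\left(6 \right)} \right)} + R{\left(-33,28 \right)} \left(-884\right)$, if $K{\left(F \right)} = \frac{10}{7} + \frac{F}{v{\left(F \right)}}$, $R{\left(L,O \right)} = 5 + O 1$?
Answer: $- \frac{204187}{7} \approx -29170.0$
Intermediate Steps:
$R{\left(L,O \right)} = 5 + O$
$K{\left(F \right)} = \frac{17}{7}$ ($K{\left(F \right)} = \frac{10}{7} + \frac{F}{F} = 10 \cdot \frac{1}{7} + 1 = \frac{10}{7} + 1 = \frac{17}{7}$)
$K{\left(f{\left(6 \right)} \right)} + R{\left(-33,28 \right)} \left(-884\right) = \frac{17}{7} + \left(5 + 28\right) \left(-884\right) = \frac{17}{7} + 33 \left(-884\right) = \frac{17}{7} - 29172 = - \frac{204187}{7}$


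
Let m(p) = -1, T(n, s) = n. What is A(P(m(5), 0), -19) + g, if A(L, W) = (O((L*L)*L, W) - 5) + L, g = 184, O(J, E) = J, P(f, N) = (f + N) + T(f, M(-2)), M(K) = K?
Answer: 169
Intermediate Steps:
P(f, N) = N + 2*f (P(f, N) = (f + N) + f = (N + f) + f = N + 2*f)
A(L, W) = -5 + L + L³ (A(L, W) = ((L*L)*L - 5) + L = (L²*L - 5) + L = (L³ - 5) + L = (-5 + L³) + L = -5 + L + L³)
A(P(m(5), 0), -19) + g = (-5 + (0 + 2*(-1)) + (0 + 2*(-1))³) + 184 = (-5 + (0 - 2) + (0 - 2)³) + 184 = (-5 - 2 + (-2)³) + 184 = (-5 - 2 - 8) + 184 = -15 + 184 = 169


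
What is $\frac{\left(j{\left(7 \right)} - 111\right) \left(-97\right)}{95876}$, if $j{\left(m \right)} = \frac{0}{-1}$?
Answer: $\frac{10767}{95876} \approx 0.1123$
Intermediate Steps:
$j{\left(m \right)} = 0$ ($j{\left(m \right)} = 0 \left(-1\right) = 0$)
$\frac{\left(j{\left(7 \right)} - 111\right) \left(-97\right)}{95876} = \frac{\left(0 - 111\right) \left(-97\right)}{95876} = \left(-111\right) \left(-97\right) \frac{1}{95876} = 10767 \cdot \frac{1}{95876} = \frac{10767}{95876}$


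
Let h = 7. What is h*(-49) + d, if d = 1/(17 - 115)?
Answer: -33615/98 ≈ -343.01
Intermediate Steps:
d = -1/98 (d = 1/(-98) = -1/98 ≈ -0.010204)
h*(-49) + d = 7*(-49) - 1/98 = -343 - 1/98 = -33615/98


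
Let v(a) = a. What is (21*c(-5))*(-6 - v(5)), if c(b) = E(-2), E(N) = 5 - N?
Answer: -1617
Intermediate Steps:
c(b) = 7 (c(b) = 5 - 1*(-2) = 5 + 2 = 7)
(21*c(-5))*(-6 - v(5)) = (21*7)*(-6 - 1*5) = 147*(-6 - 5) = 147*(-11) = -1617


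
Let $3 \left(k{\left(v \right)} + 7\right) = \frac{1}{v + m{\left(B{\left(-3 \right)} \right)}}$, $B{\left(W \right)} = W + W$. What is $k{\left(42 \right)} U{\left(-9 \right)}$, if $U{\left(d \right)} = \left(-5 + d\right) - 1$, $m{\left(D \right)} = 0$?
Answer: $\frac{4405}{42} \approx 104.88$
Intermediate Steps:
$B{\left(W \right)} = 2 W$
$U{\left(d \right)} = -6 + d$
$k{\left(v \right)} = -7 + \frac{1}{3 v}$ ($k{\left(v \right)} = -7 + \frac{1}{3 \left(v + 0\right)} = -7 + \frac{1}{3 v}$)
$k{\left(42 \right)} U{\left(-9 \right)} = \left(-7 + \frac{1}{3 \cdot 42}\right) \left(-6 - 9\right) = \left(-7 + \frac{1}{3} \cdot \frac{1}{42}\right) \left(-15\right) = \left(-7 + \frac{1}{126}\right) \left(-15\right) = \left(- \frac{881}{126}\right) \left(-15\right) = \frac{4405}{42}$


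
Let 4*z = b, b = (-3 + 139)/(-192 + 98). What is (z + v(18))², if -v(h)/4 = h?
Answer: 11566801/2209 ≈ 5236.2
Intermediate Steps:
v(h) = -4*h
b = -68/47 (b = 136/(-94) = 136*(-1/94) = -68/47 ≈ -1.4468)
z = -17/47 (z = (¼)*(-68/47) = -17/47 ≈ -0.36170)
(z + v(18))² = (-17/47 - 4*18)² = (-17/47 - 72)² = (-3401/47)² = 11566801/2209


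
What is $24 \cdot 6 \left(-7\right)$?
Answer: $-1008$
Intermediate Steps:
$24 \cdot 6 \left(-7\right) = 144 \left(-7\right) = -1008$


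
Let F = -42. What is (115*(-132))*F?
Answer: 637560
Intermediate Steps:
(115*(-132))*F = (115*(-132))*(-42) = -15180*(-42) = 637560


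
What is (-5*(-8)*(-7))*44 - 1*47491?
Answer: -59811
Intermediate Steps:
(-5*(-8)*(-7))*44 - 1*47491 = (40*(-7))*44 - 47491 = -280*44 - 47491 = -12320 - 47491 = -59811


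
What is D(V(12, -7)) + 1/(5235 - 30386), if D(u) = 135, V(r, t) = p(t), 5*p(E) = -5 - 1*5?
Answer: 3395384/25151 ≈ 135.00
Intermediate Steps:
p(E) = -2 (p(E) = (-5 - 1*5)/5 = (-5 - 5)/5 = (⅕)*(-10) = -2)
V(r, t) = -2
D(V(12, -7)) + 1/(5235 - 30386) = 135 + 1/(5235 - 30386) = 135 + 1/(-25151) = 135 - 1/25151 = 3395384/25151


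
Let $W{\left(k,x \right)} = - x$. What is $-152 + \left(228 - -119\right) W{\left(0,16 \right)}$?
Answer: $-5704$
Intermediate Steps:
$-152 + \left(228 - -119\right) W{\left(0,16 \right)} = -152 + \left(228 - -119\right) \left(\left(-1\right) 16\right) = -152 + \left(228 + 119\right) \left(-16\right) = -152 + 347 \left(-16\right) = -152 - 5552 = -5704$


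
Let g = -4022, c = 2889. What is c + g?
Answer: -1133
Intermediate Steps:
c + g = 2889 - 4022 = -1133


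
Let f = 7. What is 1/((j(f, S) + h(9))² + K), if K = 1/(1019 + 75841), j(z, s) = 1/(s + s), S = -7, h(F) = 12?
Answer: 134505/19138828 ≈ 0.0070279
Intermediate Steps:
j(z, s) = 1/(2*s)
K = 1/76860 ≈ 1.3011e-5
1/((j(f, S) + h(9))² + K) = 1/(((½)/(-7) + 12)² + 1/76860) = 1/(((½)*(-⅐) + 12)² + 1/76860) = 1/((-1/14 + 12)² + 1/76860) = 1/((167/14)² + 1/76860) = 1/(27889/196 + 1/76860) = 1/(19138828/134505) = 134505/19138828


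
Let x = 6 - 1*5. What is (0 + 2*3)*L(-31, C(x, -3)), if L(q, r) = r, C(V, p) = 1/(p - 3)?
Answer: -1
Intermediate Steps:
x = 1 (x = 6 - 5 = 1)
C(V, p) = 1/(-3 + p)
(0 + 2*3)*L(-31, C(x, -3)) = (0 + 2*3)/(-3 - 3) = (0 + 6)/(-6) = 6*(-1/6) = -1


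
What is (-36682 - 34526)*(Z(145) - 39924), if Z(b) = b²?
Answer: 1345759992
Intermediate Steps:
(-36682 - 34526)*(Z(145) - 39924) = (-36682 - 34526)*(145² - 39924) = -71208*(21025 - 39924) = -71208*(-18899) = 1345759992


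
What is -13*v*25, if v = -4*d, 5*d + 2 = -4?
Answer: -1560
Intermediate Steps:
d = -6/5 (d = -⅖ + (⅕)*(-4) = -⅖ - ⅘ = -6/5 ≈ -1.2000)
v = 24/5 (v = -4*(-6/5) = 24/5 ≈ 4.8000)
-13*v*25 = -13*24/5*25 = -312/5*25 = -1560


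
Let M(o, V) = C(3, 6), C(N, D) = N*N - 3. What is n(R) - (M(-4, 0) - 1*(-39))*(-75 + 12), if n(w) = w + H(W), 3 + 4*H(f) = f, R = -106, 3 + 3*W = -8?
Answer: 8182/3 ≈ 2727.3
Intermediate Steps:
W = -11/3 (W = -1 + (⅓)*(-8) = -1 - 8/3 = -11/3 ≈ -3.6667)
H(f) = -¾ + f/4
C(N, D) = -3 + N² (C(N, D) = N² - 3 = -3 + N²)
M(o, V) = 6 (M(o, V) = -3 + 3² = -3 + 9 = 6)
n(w) = -5/3 + w (n(w) = w + (-¾ + (¼)*(-11/3)) = w + (-¾ - 11/12) = w - 5/3 = -5/3 + w)
n(R) - (M(-4, 0) - 1*(-39))*(-75 + 12) = (-5/3 - 106) - (6 - 1*(-39))*(-75 + 12) = -323/3 - (6 + 39)*(-63) = -323/3 - 45*(-63) = -323/3 - 1*(-2835) = -323/3 + 2835 = 8182/3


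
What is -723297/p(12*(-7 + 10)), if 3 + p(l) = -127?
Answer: 723297/130 ≈ 5563.8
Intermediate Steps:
p(l) = -130 (p(l) = -3 - 127 = -130)
-723297/p(12*(-7 + 10)) = -723297/(-130) = -723297*(-1/130) = 723297/130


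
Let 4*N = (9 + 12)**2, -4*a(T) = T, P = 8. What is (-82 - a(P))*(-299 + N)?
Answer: 15100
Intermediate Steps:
a(T) = -T/4
N = 441/4 (N = (9 + 12)**2/4 = (1/4)*21**2 = (1/4)*441 = 441/4 ≈ 110.25)
(-82 - a(P))*(-299 + N) = (-82 - (-1)*8/4)*(-299 + 441/4) = (-82 - 1*(-2))*(-755/4) = (-82 + 2)*(-755/4) = -80*(-755/4) = 15100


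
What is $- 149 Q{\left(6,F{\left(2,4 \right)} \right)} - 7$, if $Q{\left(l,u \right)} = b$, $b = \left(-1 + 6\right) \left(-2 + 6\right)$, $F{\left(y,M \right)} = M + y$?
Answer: $-2987$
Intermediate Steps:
$b = 20$ ($b = 5 \cdot 4 = 20$)
$Q{\left(l,u \right)} = 20$
$- 149 Q{\left(6,F{\left(2,4 \right)} \right)} - 7 = \left(-149\right) 20 - 7 = -2980 - 7 = -2987$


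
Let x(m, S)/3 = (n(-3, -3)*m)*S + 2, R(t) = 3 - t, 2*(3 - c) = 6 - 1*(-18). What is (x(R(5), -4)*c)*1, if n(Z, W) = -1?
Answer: 162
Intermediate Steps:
c = -9 (c = 3 - (6 - 1*(-18))/2 = 3 - (6 + 18)/2 = 3 - ½*24 = 3 - 12 = -9)
x(m, S) = 6 - 3*S*m (x(m, S) = 3*((-m)*S + 2) = 3*(-S*m + 2) = 3*(2 - S*m) = 6 - 3*S*m)
(x(R(5), -4)*c)*1 = ((6 - 3*(-4)*(3 - 1*5))*(-9))*1 = ((6 - 3*(-4)*(3 - 5))*(-9))*1 = ((6 - 3*(-4)*(-2))*(-9))*1 = ((6 - 24)*(-9))*1 = -18*(-9)*1 = 162*1 = 162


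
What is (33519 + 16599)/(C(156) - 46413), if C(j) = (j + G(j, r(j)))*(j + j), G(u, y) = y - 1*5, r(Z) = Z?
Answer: 16706/16457 ≈ 1.0151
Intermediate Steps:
G(u, y) = -5 + y (G(u, y) = y - 5 = -5 + y)
C(j) = 2*j*(-5 + 2*j) (C(j) = (j + (-5 + j))*(j + j) = (-5 + 2*j)*(2*j) = 2*j*(-5 + 2*j))
(33519 + 16599)/(C(156) - 46413) = (33519 + 16599)/(2*156*(-5 + 2*156) - 46413) = 50118/(2*156*(-5 + 312) - 46413) = 50118/(2*156*307 - 46413) = 50118/(95784 - 46413) = 50118/49371 = 50118*(1/49371) = 16706/16457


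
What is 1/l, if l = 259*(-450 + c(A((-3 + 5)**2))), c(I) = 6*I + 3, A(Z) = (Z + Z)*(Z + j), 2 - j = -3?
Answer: -1/3885 ≈ -0.00025740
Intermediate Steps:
j = 5 (j = 2 - 1*(-3) = 2 + 3 = 5)
A(Z) = 2*Z*(5 + Z) (A(Z) = (Z + Z)*(Z + 5) = (2*Z)*(5 + Z) = 2*Z*(5 + Z))
c(I) = 3 + 6*I
l = -3885 (l = 259*(-450 + (3 + 6*(2*(-3 + 5)**2*(5 + (-3 + 5)**2)))) = 259*(-450 + (3 + 6*(2*2**2*(5 + 2**2)))) = 259*(-450 + (3 + 6*(2*4*(5 + 4)))) = 259*(-450 + (3 + 6*(2*4*9))) = 259*(-450 + (3 + 6*72)) = 259*(-450 + (3 + 432)) = 259*(-450 + 435) = 259*(-15) = -3885)
1/l = 1/(-3885) = -1/3885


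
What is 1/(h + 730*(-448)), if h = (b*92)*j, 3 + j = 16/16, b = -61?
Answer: -1/315816 ≈ -3.1664e-6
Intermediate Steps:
j = -2 (j = -3 + 16/16 = -3 + 16*(1/16) = -3 + 1 = -2)
h = 11224 (h = -61*92*(-2) = -5612*(-2) = 11224)
1/(h + 730*(-448)) = 1/(11224 + 730*(-448)) = 1/(11224 - 327040) = 1/(-315816) = -1/315816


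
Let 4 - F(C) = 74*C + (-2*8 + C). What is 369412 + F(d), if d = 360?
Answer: 342432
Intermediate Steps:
F(C) = 20 - 75*C (F(C) = 4 - (74*C + (-2*8 + C)) = 4 - (74*C + (-16 + C)) = 4 - (-16 + 75*C) = 4 + (16 - 75*C) = 20 - 75*C)
369412 + F(d) = 369412 + (20 - 75*360) = 369412 + (20 - 27000) = 369412 - 26980 = 342432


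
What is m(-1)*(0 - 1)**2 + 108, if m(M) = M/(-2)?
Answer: 217/2 ≈ 108.50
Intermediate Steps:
m(M) = -M/2 (m(M) = M*(-1/2) = -M/2)
m(-1)*(0 - 1)**2 + 108 = (-1/2*(-1))*(0 - 1)**2 + 108 = (1/2)*(-1)**2 + 108 = (1/2)*1 + 108 = 1/2 + 108 = 217/2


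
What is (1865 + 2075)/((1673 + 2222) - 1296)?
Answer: 3940/2599 ≈ 1.5160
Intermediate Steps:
(1865 + 2075)/((1673 + 2222) - 1296) = 3940/(3895 - 1296) = 3940/2599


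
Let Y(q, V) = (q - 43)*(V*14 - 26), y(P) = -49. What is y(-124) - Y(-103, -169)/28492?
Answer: -436335/7123 ≈ -61.257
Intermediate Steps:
Y(q, V) = (-43 + q)*(-26 + 14*V) (Y(q, V) = (-43 + q)*(14*V - 26) = (-43 + q)*(-26 + 14*V))
y(-124) - Y(-103, -169)/28492 = -49 - (1118 - 602*(-169) - 26*(-103) + 14*(-169)*(-103))/28492 = -49 - (1118 + 101738 + 2678 + 243698)/28492 = -49 - 349232/28492 = -49 - 1*87308/7123 = -49 - 87308/7123 = -436335/7123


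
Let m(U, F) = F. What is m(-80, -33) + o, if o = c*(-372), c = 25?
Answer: -9333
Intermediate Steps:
o = -9300 (o = 25*(-372) = -9300)
m(-80, -33) + o = -33 - 9300 = -9333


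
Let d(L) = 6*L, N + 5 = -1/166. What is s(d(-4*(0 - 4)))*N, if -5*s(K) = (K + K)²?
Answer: 15316992/415 ≈ 36908.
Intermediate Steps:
N = -831/166 (N = -5 - 1/166 = -831/166 ≈ -5.0060)
s(K) = -4*K²/5 (s(K) = -(K + K)²/5 = -4*K²/5)
s(d(-4*(0 - 4)))*N = -4*576*(0 - 4)²/5*(-831/166) = -4*(6*(-4*(-4)))²/5*(-831/166) = -4*(6*16)²/5*(-831/166) = -⅘*96²*(-831/166) = -⅘*9216*(-831/166) = -36864/5*(-831/166) = 15316992/415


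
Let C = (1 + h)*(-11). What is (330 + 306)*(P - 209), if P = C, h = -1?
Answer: -132924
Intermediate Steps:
C = 0 (C = (1 - 1)*(-11) = 0*(-11) = 0)
P = 0
(330 + 306)*(P - 209) = (330 + 306)*(0 - 209) = 636*(-209) = -132924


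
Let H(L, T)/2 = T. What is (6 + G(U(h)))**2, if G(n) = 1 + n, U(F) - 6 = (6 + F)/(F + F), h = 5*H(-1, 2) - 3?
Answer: 216225/1156 ≈ 187.05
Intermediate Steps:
H(L, T) = 2*T
h = 17 (h = 5*(2*2) - 3 = 5*4 - 3 = 20 - 3 = 17)
U(F) = 6 + (6 + F)/(2*F) (U(F) = 6 + (6 + F)/(F + F) = 6 + (6 + F)/((2*F)) = 6 + (6 + F)*(1/(2*F)) = 6 + (6 + F)/(2*F))
(6 + G(U(h)))**2 = (6 + (1 + (13/2 + 3/17)))**2 = (6 + (1 + 227/34))**2 = (6 + 261/34)**2 = (465/34)**2 = 216225/1156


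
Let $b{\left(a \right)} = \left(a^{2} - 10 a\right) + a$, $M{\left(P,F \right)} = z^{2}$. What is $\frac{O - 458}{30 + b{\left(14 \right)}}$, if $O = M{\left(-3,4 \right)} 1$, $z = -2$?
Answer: $- \frac{227}{50} \approx -4.54$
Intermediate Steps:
$M{\left(P,F \right)} = 4$ ($M{\left(P,F \right)} = \left(-2\right)^{2} = 4$)
$b{\left(a \right)} = a^{2} - 9 a$
$O = 4$ ($O = 4 \cdot 1 = 4$)
$\frac{O - 458}{30 + b{\left(14 \right)}} = \frac{4 - 458}{30 + 14 \left(-9 + 14\right)} = \frac{1}{30 + 14 \cdot 5} \left(-454\right) = \frac{1}{30 + 70} \left(-454\right) = \frac{1}{100} \left(-454\right) = - \frac{227}{50}$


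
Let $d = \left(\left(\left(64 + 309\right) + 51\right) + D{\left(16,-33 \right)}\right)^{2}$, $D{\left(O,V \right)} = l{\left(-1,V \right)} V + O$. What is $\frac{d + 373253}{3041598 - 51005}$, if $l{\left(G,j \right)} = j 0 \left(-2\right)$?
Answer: $\frac{566853}{2990593} \approx 0.18955$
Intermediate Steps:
$l{\left(G,j \right)} = 0$ ($l{\left(G,j \right)} = 0 \left(-2\right) = 0$)
$D{\left(O,V \right)} = O$ ($D{\left(O,V \right)} = 0 V + O = 0 + O = O$)
$d = 193600$ ($d = \left(\left(\left(64 + 309\right) + 51\right) + 16\right)^{2} = \left(\left(373 + 51\right) + 16\right)^{2} = \left(424 + 16\right)^{2} = 440^{2} = 193600$)
$\frac{d + 373253}{3041598 - 51005} = \frac{193600 + 373253}{3041598 - 51005} = \frac{566853}{2990593}$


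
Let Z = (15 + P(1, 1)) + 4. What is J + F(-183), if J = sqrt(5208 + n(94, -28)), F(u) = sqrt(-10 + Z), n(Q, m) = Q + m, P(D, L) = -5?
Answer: 2 + 3*sqrt(586) ≈ 74.622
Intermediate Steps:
Z = 14 (Z = (15 - 5) + 4 = 10 + 4 = 14)
F(u) = 2 (F(u) = sqrt(-10 + 14) = sqrt(4) = 2)
J = 3*sqrt(586) (J = sqrt(5208 + (94 - 28)) = sqrt(5208 + 66) = sqrt(5274) = 3*sqrt(586) ≈ 72.622)
J + F(-183) = 3*sqrt(586) + 2 = 2 + 3*sqrt(586)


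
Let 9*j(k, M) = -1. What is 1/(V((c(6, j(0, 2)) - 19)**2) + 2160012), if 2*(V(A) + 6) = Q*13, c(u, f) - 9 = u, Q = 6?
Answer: 1/2160045 ≈ 4.6295e-7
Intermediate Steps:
j(k, M) = -1/9 (j(k, M) = (1/9)*(-1) = -1/9)
c(u, f) = 9 + u
V(A) = 33 (V(A) = -6 + (6*13)/2 = -6 + (1/2)*78 = -6 + 39 = 33)
1/(V((c(6, j(0, 2)) - 19)**2) + 2160012) = 1/(33 + 2160012) = 1/2160045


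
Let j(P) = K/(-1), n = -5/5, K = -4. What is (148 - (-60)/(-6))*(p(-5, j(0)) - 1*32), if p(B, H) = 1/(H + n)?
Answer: -4370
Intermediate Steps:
n = -1 (n = -5*⅕ = -1)
j(P) = 4 (j(P) = -4/(-1) = -4*(-1) = 4)
p(B, H) = 1/(-1 + H) (p(B, H) = 1/(H - 1) = 1/(-1 + H))
(148 - (-60)/(-6))*(p(-5, j(0)) - 1*32) = (148 - (-60)/(-6))*(1/(-1 + 4) - 1*32) = (148 - (-60)*(-1)/6)*(1/3 - 32) = (148 - 10*1)*(⅓ - 32) = (148 - 10)*(-95/3) = 138*(-95/3) = -4370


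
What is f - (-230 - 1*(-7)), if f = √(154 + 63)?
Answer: 223 + √217 ≈ 237.73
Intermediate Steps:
f = √217 ≈ 14.731
f - (-230 - 1*(-7)) = √217 - (-230 - 1*(-7)) = √217 - (-230 + 7) = √217 - 1*(-223) = √217 + 223 = 223 + √217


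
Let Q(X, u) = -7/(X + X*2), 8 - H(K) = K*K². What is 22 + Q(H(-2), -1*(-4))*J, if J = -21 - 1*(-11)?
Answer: 563/24 ≈ 23.458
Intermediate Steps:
J = -10 (J = -21 + 11 = -10)
H(K) = 8 - K³ (H(K) = 8 - K*K² = 8 - K³)
Q(X, u) = -7/(3*X) (Q(X, u) = -7/(X + 2*X) = -7*1/(3*X) = -7/(3*X))
22 + Q(H(-2), -1*(-4))*J = 22 - 7/(3*(8 - 1*(-2)³))*(-10) = 22 - 7/(3*(8 - 1*(-8)))*(-10) = 22 - 7/(3*(8 + 8))*(-10) = 22 - 7/3/16*(-10) = 22 - 7/3*1/16*(-10) = 22 - 7/48*(-10) = 22 + 35/24 = 563/24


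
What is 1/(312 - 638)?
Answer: -1/326 ≈ -0.0030675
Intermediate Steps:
1/(312 - 638) = 1/(-326) = -1/326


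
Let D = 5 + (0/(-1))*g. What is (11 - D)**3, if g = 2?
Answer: 216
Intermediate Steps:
D = 5 (D = 5 + (0/(-1))*2 = 5 + (0*(-1))*2 = 5 + 0*2 = 5 + 0 = 5)
(11 - D)**3 = (11 - 1*5)**3 = (11 - 5)**3 = 6**3 = 216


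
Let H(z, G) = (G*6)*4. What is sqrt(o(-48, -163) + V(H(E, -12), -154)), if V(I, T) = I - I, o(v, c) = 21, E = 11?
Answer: sqrt(21) ≈ 4.5826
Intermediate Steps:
H(z, G) = 24*G (H(z, G) = (6*G)*4 = 24*G)
V(I, T) = 0
sqrt(o(-48, -163) + V(H(E, -12), -154)) = sqrt(21 + 0) = sqrt(21)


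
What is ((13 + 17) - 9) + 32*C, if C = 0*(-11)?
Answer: 21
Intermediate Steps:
C = 0
((13 + 17) - 9) + 32*C = ((13 + 17) - 9) + 32*0 = (30 - 9) + 0 = 21 + 0 = 21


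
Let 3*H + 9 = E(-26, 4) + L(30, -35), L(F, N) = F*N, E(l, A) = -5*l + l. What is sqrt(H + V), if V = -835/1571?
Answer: I*sqrt(7082743530)/4713 ≈ 17.857*I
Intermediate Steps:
E(l, A) = -4*l
V = -835/1571 (V = -835*1/1571 = -835/1571 ≈ -0.53151)
H = -955/3 (H = -3 + (-4*(-26) + 30*(-35))/3 = -3 + (104 - 1050)/3 = -3 + (1/3)*(-946) = -3 - 946/3 = -955/3 ≈ -318.33)
sqrt(H + V) = sqrt(-955/3 - 835/1571) = sqrt(-1502810/4713) = I*sqrt(7082743530)/4713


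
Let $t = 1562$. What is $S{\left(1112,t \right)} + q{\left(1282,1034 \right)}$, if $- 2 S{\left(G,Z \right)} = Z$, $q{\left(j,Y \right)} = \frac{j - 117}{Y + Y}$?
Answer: $- \frac{1613943}{2068} \approx -780.44$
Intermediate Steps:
$q{\left(j,Y \right)} = \frac{-117 + j}{2 Y}$
$S{\left(G,Z \right)} = - \frac{Z}{2}$
$S{\left(1112,t \right)} + q{\left(1282,1034 \right)} = \left(- \frac{1}{2}\right) 1562 + \frac{-117 + 1282}{2 \cdot 1034} = -781 + \frac{1}{2} \cdot \frac{1}{1034} \cdot 1165 = -781 + \frac{1165}{2068} = - \frac{1613943}{2068}$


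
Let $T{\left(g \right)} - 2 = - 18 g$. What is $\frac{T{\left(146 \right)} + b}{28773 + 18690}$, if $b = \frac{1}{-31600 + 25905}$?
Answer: $- \frac{14955071}{270301785} \approx -0.055327$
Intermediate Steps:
$T{\left(g \right)} = 2 - 18 g$
$b = - \frac{1}{5695}$ ($b = \frac{1}{-5695} = - \frac{1}{5695} \approx -0.00017559$)
$\frac{T{\left(146 \right)} + b}{28773 + 18690} = \frac{\left(2 - 2628\right) - \frac{1}{5695}}{28773 + 18690} = \frac{\left(2 - 2628\right) - \frac{1}{5695}}{47463} = \left(-2626 - \frac{1}{5695}\right) \frac{1}{47463} = \left(- \frac{14955071}{5695}\right) \frac{1}{47463} = - \frac{14955071}{270301785}$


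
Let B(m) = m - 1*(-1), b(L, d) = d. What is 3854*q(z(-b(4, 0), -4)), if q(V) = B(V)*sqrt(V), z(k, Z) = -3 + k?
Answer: -7708*I*sqrt(3) ≈ -13351.0*I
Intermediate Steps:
B(m) = 1 + m (B(m) = m + 1 = 1 + m)
q(V) = sqrt(V)*(1 + V) (q(V) = (1 + V)*sqrt(V) = sqrt(V)*(1 + V))
3854*q(z(-b(4, 0), -4)) = 3854*(sqrt(-3 - 1*0)*(1 + (-3 - 1*0))) = 3854*(sqrt(-3 + 0)*(1 + (-3 + 0))) = 3854*(sqrt(-3)*(1 - 3)) = 3854*((I*sqrt(3))*(-2)) = 3854*(-2*I*sqrt(3)) = -7708*I*sqrt(3)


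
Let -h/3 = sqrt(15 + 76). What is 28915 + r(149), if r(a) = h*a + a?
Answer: 29064 - 447*sqrt(91) ≈ 24800.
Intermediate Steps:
h = -3*sqrt(91) (h = -3*sqrt(15 + 76) = -3*sqrt(91) ≈ -28.618)
r(a) = a - 3*a*sqrt(91) (r(a) = (-3*sqrt(91))*a + a = -3*a*sqrt(91) + a = a - 3*a*sqrt(91))
28915 + r(149) = 28915 + 149*(1 - 3*sqrt(91)) = 28915 + (149 - 447*sqrt(91)) = 29064 - 447*sqrt(91)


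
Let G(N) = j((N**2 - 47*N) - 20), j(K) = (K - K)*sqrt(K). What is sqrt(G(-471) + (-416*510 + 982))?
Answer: I*sqrt(211178) ≈ 459.54*I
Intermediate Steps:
j(K) = 0 (j(K) = 0*sqrt(K) = 0)
G(N) = 0
sqrt(G(-471) + (-416*510 + 982)) = sqrt(0 + (-416*510 + 982)) = sqrt(0 + (-212160 + 982)) = sqrt(0 - 211178) = sqrt(-211178) = I*sqrt(211178)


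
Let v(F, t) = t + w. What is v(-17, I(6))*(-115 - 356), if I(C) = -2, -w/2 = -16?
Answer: -14130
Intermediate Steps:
w = 32 (w = -2*(-16) = 32)
v(F, t) = 32 + t (v(F, t) = t + 32 = 32 + t)
v(-17, I(6))*(-115 - 356) = (32 - 2)*(-115 - 356) = 30*(-471) = -14130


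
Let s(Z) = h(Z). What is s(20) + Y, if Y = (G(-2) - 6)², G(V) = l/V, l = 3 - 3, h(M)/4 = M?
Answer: 116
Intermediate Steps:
h(M) = 4*M
l = 0
G(V) = 0 (G(V) = 0/V = 0)
s(Z) = 4*Z
Y = 36 (Y = (0 - 6)² = (-6)² = 36)
s(20) + Y = 4*20 + 36 = 80 + 36 = 116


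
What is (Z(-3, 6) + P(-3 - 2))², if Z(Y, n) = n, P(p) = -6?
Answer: 0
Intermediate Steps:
(Z(-3, 6) + P(-3 - 2))² = (6 - 6)² = 0² = 0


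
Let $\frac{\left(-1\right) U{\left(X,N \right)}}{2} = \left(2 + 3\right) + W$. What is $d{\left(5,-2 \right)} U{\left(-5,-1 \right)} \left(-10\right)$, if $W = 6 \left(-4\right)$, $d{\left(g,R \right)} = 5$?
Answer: $-1900$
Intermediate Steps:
$W = -24$
$U{\left(X,N \right)} = 38$ ($U{\left(X,N \right)} = - 2 \left(\left(2 + 3\right) - 24\right) = - 2 \left(5 - 24\right) = \left(-2\right) \left(-19\right) = 38$)
$d{\left(5,-2 \right)} U{\left(-5,-1 \right)} \left(-10\right) = 5 \cdot 38 \left(-10\right) = 190 \left(-10\right) = -1900$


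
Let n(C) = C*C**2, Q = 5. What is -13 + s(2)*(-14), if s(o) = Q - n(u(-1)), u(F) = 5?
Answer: 1667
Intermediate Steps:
n(C) = C**3
s(o) = -120 (s(o) = 5 - 1*5**3 = 5 - 1*125 = 5 - 125 = -120)
-13 + s(2)*(-14) = -13 - 120*(-14) = -13 + 1680 = 1667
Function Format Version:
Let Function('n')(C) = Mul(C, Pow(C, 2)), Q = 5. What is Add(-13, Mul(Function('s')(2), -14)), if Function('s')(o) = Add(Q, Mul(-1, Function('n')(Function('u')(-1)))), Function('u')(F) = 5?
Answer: 1667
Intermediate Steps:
Function('n')(C) = Pow(C, 3)
Function('s')(o) = -120 (Function('s')(o) = Add(5, Mul(-1, Pow(5, 3))) = Add(5, Mul(-1, 125)) = Add(5, -125) = -120)
Add(-13, Mul(Function('s')(2), -14)) = Add(-13, Mul(-120, -14)) = Add(-13, 1680) = 1667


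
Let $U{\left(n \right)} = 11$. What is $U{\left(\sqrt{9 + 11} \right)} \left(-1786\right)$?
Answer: $-19646$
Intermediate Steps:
$U{\left(\sqrt{9 + 11} \right)} \left(-1786\right) = 11 \left(-1786\right) = -19646$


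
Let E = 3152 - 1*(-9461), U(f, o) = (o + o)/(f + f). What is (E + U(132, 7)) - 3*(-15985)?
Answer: 7994983/132 ≈ 60568.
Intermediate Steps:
U(f, o) = o/f (U(f, o) = (2*o)/((2*f)) = (2*o)*(1/(2*f)) = o/f)
E = 12613 (E = 3152 + 9461 = 12613)
(E + U(132, 7)) - 3*(-15985) = (12613 + 7/132) - 3*(-15985) = (12613 + 7*(1/132)) + 47955 = (12613 + 7/132) + 47955 = 1664923/132 + 47955 = 7994983/132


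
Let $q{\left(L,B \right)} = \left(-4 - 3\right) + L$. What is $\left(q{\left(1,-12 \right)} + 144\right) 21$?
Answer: $2898$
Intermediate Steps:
$q{\left(L,B \right)} = -7 + L$
$\left(q{\left(1,-12 \right)} + 144\right) 21 = \left(\left(-7 + 1\right) + 144\right) 21 = \left(-6 + 144\right) 21 = 138 \cdot 21 = 2898$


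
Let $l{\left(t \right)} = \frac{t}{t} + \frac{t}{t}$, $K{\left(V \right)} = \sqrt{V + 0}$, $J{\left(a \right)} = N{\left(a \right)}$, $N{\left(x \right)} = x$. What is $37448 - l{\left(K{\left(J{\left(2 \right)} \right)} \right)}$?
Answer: $37446$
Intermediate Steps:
$J{\left(a \right)} = a$
$K{\left(V \right)} = \sqrt{V}$
$l{\left(t \right)} = 2$ ($l{\left(t \right)} = 1 + 1 = 2$)
$37448 - l{\left(K{\left(J{\left(2 \right)} \right)} \right)} = 37448 - 2 = 37446$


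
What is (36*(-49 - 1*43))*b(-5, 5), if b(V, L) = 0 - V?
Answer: -16560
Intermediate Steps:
b(V, L) = -V
(36*(-49 - 1*43))*b(-5, 5) = (36*(-49 - 1*43))*(-1*(-5)) = (36*(-49 - 43))*5 = (36*(-92))*5 = -3312*5 = -16560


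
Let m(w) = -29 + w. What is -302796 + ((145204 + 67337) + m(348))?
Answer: -89936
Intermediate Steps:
-302796 + ((145204 + 67337) + m(348)) = -302796 + ((145204 + 67337) + (-29 + 348)) = -302796 + (212541 + 319) = -302796 + 212860 = -89936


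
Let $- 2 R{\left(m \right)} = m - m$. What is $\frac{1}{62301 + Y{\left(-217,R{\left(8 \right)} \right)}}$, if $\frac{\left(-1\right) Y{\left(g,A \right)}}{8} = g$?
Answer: $\frac{1}{64037} \approx 1.5616 \cdot 10^{-5}$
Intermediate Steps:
$R{\left(m \right)} = 0$ ($R{\left(m \right)} = - \frac{m - m}{2} = \left(- \frac{1}{2}\right) 0 = 0$)
$Y{\left(g,A \right)} = - 8 g$
$\frac{1}{62301 + Y{\left(-217,R{\left(8 \right)} \right)}} = \frac{1}{62301 - -1736} = \frac{1}{62301 + 1736} = \frac{1}{64037}$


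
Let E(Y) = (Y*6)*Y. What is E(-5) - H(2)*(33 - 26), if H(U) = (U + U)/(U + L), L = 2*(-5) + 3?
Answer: 778/5 ≈ 155.60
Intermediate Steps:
L = -7 (L = -10 + 3 = -7)
H(U) = 2*U/(-7 + U) (H(U) = (U + U)/(U - 7) = (2*U)/(-7 + U) = 2*U/(-7 + U))
E(Y) = 6*Y² (E(Y) = (6*Y)*Y = 6*Y²)
E(-5) - H(2)*(33 - 26) = 6*(-5)² - 2*2/(-7 + 2)*(33 - 26) = 6*25 - 2*2/(-5)*7 = 150 - 2*2*(-⅕)*7 = 150 - (-4)*7/5 = 150 - 1*(-28/5) = 150 + 28/5 = 778/5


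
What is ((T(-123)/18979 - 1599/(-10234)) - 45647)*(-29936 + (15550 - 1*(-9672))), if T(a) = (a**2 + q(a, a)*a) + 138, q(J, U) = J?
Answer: 20896513736746849/97115543 ≈ 2.1517e+8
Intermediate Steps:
T(a) = 138 + 2*a**2 (T(a) = (a**2 + a*a) + 138 = (a**2 + a**2) + 138 = 2*a**2 + 138 = 138 + 2*a**2)
((T(-123)/18979 - 1599/(-10234)) - 45647)*(-29936 + (15550 - 1*(-9672))) = (((138 + 2*(-123)**2)/18979 - 1599/(-10234)) - 45647)*(-29936 + (15550 - 1*(-9672))) = (((138 + 2*15129)*(1/18979) - 1599*(-1/10234)) - 45647)*(-29936 + (15550 + 9672)) = (((138 + 30258)*(1/18979) + 1599/10234) - 45647)*(-29936 + 25222) = ((30396*(1/18979) + 1599/10234) - 45647)*(-4714) = ((30396/18979 + 1599/10234) - 45647)*(-4714) = (341420085/194231086 - 45647)*(-4714) = -8865724962557/194231086*(-4714) = 20896513736746849/97115543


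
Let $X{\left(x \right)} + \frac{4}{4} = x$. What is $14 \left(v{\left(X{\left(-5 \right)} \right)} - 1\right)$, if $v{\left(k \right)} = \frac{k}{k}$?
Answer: $0$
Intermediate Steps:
$X{\left(x \right)} = -1 + x$
$v{\left(k \right)} = 1$
$14 \left(v{\left(X{\left(-5 \right)} \right)} - 1\right) = 14 \left(1 - 1\right) = 14 \cdot 0 = 0$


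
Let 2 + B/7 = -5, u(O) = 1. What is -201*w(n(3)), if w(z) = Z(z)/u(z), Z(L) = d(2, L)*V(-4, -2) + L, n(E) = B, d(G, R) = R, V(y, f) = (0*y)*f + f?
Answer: -9849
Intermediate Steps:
V(y, f) = f (V(y, f) = 0*f + f = 0 + f = f)
B = -49 (B = -14 + 7*(-5) = -14 - 35 = -49)
n(E) = -49
Z(L) = -L (Z(L) = L*(-2) + L = -2*L + L = -L)
w(z) = -z (w(z) = -z/1 = -z*1 = -z)
-201*w(n(3)) = -(-201)*(-49) = -201*49 = -9849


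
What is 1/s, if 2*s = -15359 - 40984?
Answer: -2/56343 ≈ -3.5497e-5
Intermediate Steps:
s = -56343/2 (s = (-15359 - 40984)/2 = (½)*(-56343) = -56343/2 ≈ -28172.)
1/s = 1/(-56343/2) = -2/56343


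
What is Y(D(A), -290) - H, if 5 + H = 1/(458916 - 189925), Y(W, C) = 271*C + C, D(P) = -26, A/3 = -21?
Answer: -21216665126/268991 ≈ -78875.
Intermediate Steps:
A = -63 (A = 3*(-21) = -63)
Y(W, C) = 272*C
H = -1344954/268991 (H = -5 + 1/(458916 - 189925) = -5 + 1/268991 = -1344954/268991 ≈ -5.0000)
Y(D(A), -290) - H = 272*(-290) - 1*(-1344954/268991) = -78880 + 1344954/268991 = -21216665126/268991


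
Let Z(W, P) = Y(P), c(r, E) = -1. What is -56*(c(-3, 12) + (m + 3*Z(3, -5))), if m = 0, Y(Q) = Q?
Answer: 896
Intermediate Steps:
Z(W, P) = P
-56*(c(-3, 12) + (m + 3*Z(3, -5))) = -56*(-1 + (0 + 3*(-5))) = -56*(-1 + (0 - 15)) = -56*(-1 - 15) = -56*(-16) = 896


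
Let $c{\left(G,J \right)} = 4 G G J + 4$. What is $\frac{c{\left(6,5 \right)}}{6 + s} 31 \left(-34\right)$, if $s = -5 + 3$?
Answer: $-190774$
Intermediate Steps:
$s = -2$
$c{\left(G,J \right)} = 4 + 4 J G^{2}$ ($c{\left(G,J \right)} = 4 G^{2} J + 4 = 4 J G^{2} + 4 = 4 + 4 J G^{2}$)
$\frac{c{\left(6,5 \right)}}{6 + s} 31 \left(-34\right) = \frac{4 + 4 \cdot 5 \cdot 6^{2}}{6 - 2} \cdot 31 \left(-34\right) = \frac{4 + 4 \cdot 5 \cdot 36}{4} \cdot 31 \left(-34\right) = \left(4 + 720\right) \frac{1}{4} \cdot 31 \left(-34\right) = 724 \cdot \frac{1}{4} \cdot 31 \left(-34\right) = 181 \cdot 31 \left(-34\right) = 5611 \left(-34\right) = -190774$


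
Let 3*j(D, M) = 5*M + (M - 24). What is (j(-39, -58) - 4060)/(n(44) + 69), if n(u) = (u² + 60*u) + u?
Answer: -4184/4689 ≈ -0.89230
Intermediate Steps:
n(u) = u² + 61*u
j(D, M) = -8 + 2*M (j(D, M) = (5*M + (M - 24))/3 = (5*M + (-24 + M))/3 = (-24 + 6*M)/3 = -8 + 2*M)
(j(-39, -58) - 4060)/(n(44) + 69) = ((-8 + 2*(-58)) - 4060)/(44*(61 + 44) + 69) = ((-8 - 116) - 4060)/(44*105 + 69) = (-124 - 4060)/(4620 + 69) = -4184/4689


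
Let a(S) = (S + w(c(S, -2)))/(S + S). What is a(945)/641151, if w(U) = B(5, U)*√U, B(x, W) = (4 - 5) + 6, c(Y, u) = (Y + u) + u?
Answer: 1/1282302 + √941/242355078 ≈ 9.0642e-7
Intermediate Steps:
c(Y, u) = Y + 2*u
B(x, W) = 5 (B(x, W) = -1 + 6 = 5)
w(U) = 5*√U
a(S) = (S + 5*√(-4 + S))/(2*S) (a(S) = (S + 5*√(S + 2*(-2)))/(S + S) = (S + 5*√(S - 4))/((2*S)) = (S + 5*√(-4 + S))*(1/(2*S)) = (S + 5*√(-4 + S))/(2*S))
a(945)/641151 = ((½)*(945 + 5*√(-4 + 945))/945)/641151 = ((½)*(1/945)*(945 + 5*√941))*(1/641151) = (½ + √941/378)*(1/641151) = 1/1282302 + √941/242355078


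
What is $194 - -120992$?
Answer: $121186$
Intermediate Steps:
$194 - -120992 = 194 + 120992 = 121186$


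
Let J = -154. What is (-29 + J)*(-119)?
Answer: 21777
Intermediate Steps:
(-29 + J)*(-119) = (-29 - 154)*(-119) = -183*(-119) = 21777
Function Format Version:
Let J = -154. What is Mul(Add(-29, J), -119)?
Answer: 21777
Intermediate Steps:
Mul(Add(-29, J), -119) = Mul(Add(-29, -154), -119) = Mul(-183, -119) = 21777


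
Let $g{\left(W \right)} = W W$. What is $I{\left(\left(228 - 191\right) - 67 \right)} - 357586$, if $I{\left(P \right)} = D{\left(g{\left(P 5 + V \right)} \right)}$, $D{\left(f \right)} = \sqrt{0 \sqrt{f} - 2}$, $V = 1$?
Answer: $-357586 + i \sqrt{2} \approx -3.5759 \cdot 10^{5} + 1.4142 i$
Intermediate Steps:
$g{\left(W \right)} = W^{2}$
$D{\left(f \right)} = i \sqrt{2}$ ($D{\left(f \right)} = \sqrt{0 - 2} = \sqrt{-2} = i \sqrt{2}$)
$I{\left(P \right)} = i \sqrt{2}$
$I{\left(\left(228 - 191\right) - 67 \right)} - 357586 = i \sqrt{2} - 357586 = -357586 + i \sqrt{2}$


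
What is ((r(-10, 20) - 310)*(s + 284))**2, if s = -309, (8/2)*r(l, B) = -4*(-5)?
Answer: 58140625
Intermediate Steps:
r(l, B) = 5 (r(l, B) = (-4*(-5))/4 = (1/4)*20 = 5)
((r(-10, 20) - 310)*(s + 284))**2 = ((5 - 310)*(-309 + 284))**2 = (-305*(-25))**2 = 7625**2 = 58140625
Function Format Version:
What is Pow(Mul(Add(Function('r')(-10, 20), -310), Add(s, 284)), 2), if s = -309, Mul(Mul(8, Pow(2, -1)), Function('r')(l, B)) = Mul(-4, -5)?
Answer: 58140625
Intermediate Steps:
Function('r')(l, B) = 5 (Function('r')(l, B) = Mul(Rational(1, 4), Mul(-4, -5)) = Mul(Rational(1, 4), 20) = 5)
Pow(Mul(Add(Function('r')(-10, 20), -310), Add(s, 284)), 2) = Pow(Mul(Add(5, -310), Add(-309, 284)), 2) = Pow(Mul(-305, -25), 2) = Pow(7625, 2) = 58140625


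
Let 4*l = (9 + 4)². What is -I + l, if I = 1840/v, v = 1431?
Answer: 234479/5724 ≈ 40.964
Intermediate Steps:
I = 1840/1431 ≈ 1.2858
l = 169/4 (l = (9 + 4)²/4 = (¼)*13² = (¼)*169 = 169/4 ≈ 42.250)
-I + l = -1*1840/1431 + 169/4 = -1840/1431 + 169/4 = 234479/5724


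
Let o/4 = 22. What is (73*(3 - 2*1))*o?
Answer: 6424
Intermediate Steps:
o = 88 (o = 4*22 = 88)
(73*(3 - 2*1))*o = (73*(3 - 2*1))*88 = (73*(3 - 2))*88 = (73*1)*88 = 73*88 = 6424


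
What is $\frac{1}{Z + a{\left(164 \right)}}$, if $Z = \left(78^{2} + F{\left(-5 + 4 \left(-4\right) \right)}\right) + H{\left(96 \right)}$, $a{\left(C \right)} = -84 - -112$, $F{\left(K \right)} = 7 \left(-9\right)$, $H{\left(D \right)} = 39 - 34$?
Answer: $\frac{1}{6054} \approx 0.00016518$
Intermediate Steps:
$H{\left(D \right)} = 5$ ($H{\left(D \right)} = 39 - 34 = 5$)
$F{\left(K \right)} = -63$
$a{\left(C \right)} = 28$ ($a{\left(C \right)} = -84 + 112 = 28$)
$Z = 6026$ ($Z = \left(78^{2} - 63\right) + 5 = \left(6084 - 63\right) + 5 = 6021 + 5 = 6026$)
$\frac{1}{Z + a{\left(164 \right)}} = \frac{1}{6026 + 28} = \frac{1}{6054}$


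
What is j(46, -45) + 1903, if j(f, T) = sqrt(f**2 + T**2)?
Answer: 1903 + sqrt(4141) ≈ 1967.4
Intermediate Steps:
j(f, T) = sqrt(T**2 + f**2)
j(46, -45) + 1903 = sqrt((-45)**2 + 46**2) + 1903 = sqrt(2025 + 2116) + 1903 = sqrt(4141) + 1903 = 1903 + sqrt(4141)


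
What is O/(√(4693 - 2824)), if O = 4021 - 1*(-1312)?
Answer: 5333*√1869/1869 ≈ 123.36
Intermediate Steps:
O = 5333 (O = 4021 + 1312 = 5333)
O/(√(4693 - 2824)) = 5333/(√(4693 - 2824)) = 5333/(√1869) = 5333*(√1869/1869) = 5333*√1869/1869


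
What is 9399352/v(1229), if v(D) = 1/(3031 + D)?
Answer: 40041239520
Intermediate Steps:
9399352/v(1229) = 9399352/(1/(3031 + 1229)) = 9399352/(1/4260) = 9399352*4260 = 40041239520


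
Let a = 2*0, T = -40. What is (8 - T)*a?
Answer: 0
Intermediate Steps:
a = 0
(8 - T)*a = (8 - 1*(-40))*0 = (8 + 40)*0 = 48*0 = 0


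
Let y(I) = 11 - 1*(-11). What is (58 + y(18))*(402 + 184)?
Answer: 46880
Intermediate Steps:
y(I) = 22 (y(I) = 11 + 11 = 22)
(58 + y(18))*(402 + 184) = (58 + 22)*(402 + 184) = 80*586 = 46880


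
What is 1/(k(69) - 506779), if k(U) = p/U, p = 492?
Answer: -23/11655753 ≈ -1.9733e-6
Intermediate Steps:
k(U) = 492/U
1/(k(69) - 506779) = 1/(492/69 - 506779) = 1/(492*(1/69) - 506779) = 1/(164/23 - 506779) = 1/(-11655753/23) = -23/11655753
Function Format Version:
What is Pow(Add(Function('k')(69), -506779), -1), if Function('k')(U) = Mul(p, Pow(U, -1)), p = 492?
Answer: Rational(-23, 11655753) ≈ -1.9733e-6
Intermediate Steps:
Function('k')(U) = Mul(492, Pow(U, -1))
Pow(Add(Function('k')(69), -506779), -1) = Pow(Add(Mul(492, Pow(69, -1)), -506779), -1) = Pow(Add(Mul(492, Rational(1, 69)), -506779), -1) = Pow(Add(Rational(164, 23), -506779), -1) = Pow(Rational(-11655753, 23), -1) = Rational(-23, 11655753)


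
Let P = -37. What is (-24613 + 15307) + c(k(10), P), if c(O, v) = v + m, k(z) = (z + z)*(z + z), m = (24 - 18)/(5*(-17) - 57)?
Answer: -663356/71 ≈ -9343.0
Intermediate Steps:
m = -3/71 (m = 6/(-85 - 57) = 6/(-142) = 6*(-1/142) = -3/71 ≈ -0.042253)
k(z) = 4*z² (k(z) = (2*z)*(2*z) = 4*z²)
c(O, v) = -3/71 + v (c(O, v) = v - 3/71 = -3/71 + v)
(-24613 + 15307) + c(k(10), P) = (-24613 + 15307) + (-3/71 - 37) = -9306 - 2630/71 = -663356/71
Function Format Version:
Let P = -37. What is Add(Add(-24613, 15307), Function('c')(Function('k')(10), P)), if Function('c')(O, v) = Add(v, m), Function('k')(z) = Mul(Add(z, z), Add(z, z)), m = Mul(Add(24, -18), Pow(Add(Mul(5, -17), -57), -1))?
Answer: Rational(-663356, 71) ≈ -9343.0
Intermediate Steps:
m = Rational(-3, 71) (m = Mul(6, Pow(Add(-85, -57), -1)) = Mul(6, Pow(-142, -1)) = Mul(6, Rational(-1, 142)) = Rational(-3, 71) ≈ -0.042253)
Function('k')(z) = Mul(4, Pow(z, 2)) (Function('k')(z) = Mul(Mul(2, z), Mul(2, z)) = Mul(4, Pow(z, 2)))
Function('c')(O, v) = Add(Rational(-3, 71), v) (Function('c')(O, v) = Add(v, Rational(-3, 71)) = Add(Rational(-3, 71), v))
Add(Add(-24613, 15307), Function('c')(Function('k')(10), P)) = Add(Add(-24613, 15307), Add(Rational(-3, 71), -37)) = Add(-9306, Rational(-2630, 71)) = Rational(-663356, 71)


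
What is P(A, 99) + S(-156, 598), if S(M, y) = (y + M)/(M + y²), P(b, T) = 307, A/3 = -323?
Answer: 4220653/13748 ≈ 307.00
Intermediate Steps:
A = -969 (A = 3*(-323) = -969)
S(M, y) = (M + y)/(M + y²)
P(A, 99) + S(-156, 598) = 307 + (-156 + 598)/(-156 + 598²) = 307 + 442/(-156 + 357604) = 307 + 442/357448 = 307 + (1/357448)*442 = 307 + 17/13748 = 4220653/13748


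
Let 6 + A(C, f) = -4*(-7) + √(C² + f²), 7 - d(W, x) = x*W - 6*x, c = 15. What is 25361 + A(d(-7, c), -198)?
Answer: 25383 + 2*√20002 ≈ 25666.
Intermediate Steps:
d(W, x) = 7 + 6*x - W*x (d(W, x) = 7 - (x*W - 6*x) = 7 - (W*x - 6*x) = 7 - (-6*x + W*x) = 7 + (6*x - W*x) = 7 + 6*x - W*x)
A(C, f) = 22 + √(C² + f²) (A(C, f) = -6 + (-4*(-7) + √(C² + f²)) = -6 + (28 + √(C² + f²)) = 22 + √(C² + f²))
25361 + A(d(-7, c), -198) = 25361 + (22 + √((7 + 6*15 - 1*(-7)*15)² + (-198)²)) = 25361 + (22 + √((7 + 90 + 105)² + 39204)) = 25361 + (22 + √(202² + 39204)) = 25361 + (22 + √(40804 + 39204)) = 25361 + (22 + √80008) = 25361 + (22 + 2*√20002) = 25383 + 2*√20002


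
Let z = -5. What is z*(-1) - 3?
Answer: 2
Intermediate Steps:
z*(-1) - 3 = -5*(-1) - 3 = 5 - 3 = 2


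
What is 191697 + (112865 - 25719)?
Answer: 278843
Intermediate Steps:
191697 + (112865 - 25719) = 191697 + 87146 = 278843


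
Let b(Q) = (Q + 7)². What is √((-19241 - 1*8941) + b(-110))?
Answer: I*√17573 ≈ 132.56*I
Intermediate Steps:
b(Q) = (7 + Q)²
√((-19241 - 1*8941) + b(-110)) = √((-19241 - 1*8941) + (7 - 110)²) = √((-19241 - 8941) + (-103)²) = √(-28182 + 10609) = √(-17573) = I*√17573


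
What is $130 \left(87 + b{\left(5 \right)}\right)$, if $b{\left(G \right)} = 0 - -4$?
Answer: $11830$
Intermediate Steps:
$b{\left(G \right)} = 4$ ($b{\left(G \right)} = 0 + 4 = 4$)
$130 \left(87 + b{\left(5 \right)}\right) = 130 \left(87 + 4\right) = 130 \cdot 91 = 11830$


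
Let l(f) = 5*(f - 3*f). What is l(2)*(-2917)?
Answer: 58340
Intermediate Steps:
l(f) = -10*f (l(f) = 5*(-2*f) = -10*f)
l(2)*(-2917) = -10*2*(-2917) = -20*(-2917) = 58340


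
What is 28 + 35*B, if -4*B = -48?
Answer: 448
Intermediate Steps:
B = 12 (B = -¼*(-48) = 12)
28 + 35*B = 28 + 35*12 = 28 + 420 = 448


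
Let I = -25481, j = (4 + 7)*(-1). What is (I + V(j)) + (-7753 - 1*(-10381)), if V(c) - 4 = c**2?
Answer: -22728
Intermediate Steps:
j = -11 (j = 11*(-1) = -11)
V(c) = 4 + c**2
(I + V(j)) + (-7753 - 1*(-10381)) = (-25481 + (4 + (-11)**2)) + (-7753 - 1*(-10381)) = (-25481 + (4 + 121)) + (-7753 + 10381) = (-25481 + 125) + 2628 = -25356 + 2628 = -22728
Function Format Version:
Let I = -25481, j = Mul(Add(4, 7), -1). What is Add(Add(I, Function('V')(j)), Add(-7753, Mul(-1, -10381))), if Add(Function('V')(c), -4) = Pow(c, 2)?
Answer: -22728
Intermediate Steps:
j = -11 (j = Mul(11, -1) = -11)
Function('V')(c) = Add(4, Pow(c, 2))
Add(Add(I, Function('V')(j)), Add(-7753, Mul(-1, -10381))) = Add(Add(-25481, Add(4, Pow(-11, 2))), Add(-7753, Mul(-1, -10381))) = Add(Add(-25481, Add(4, 121)), Add(-7753, 10381)) = Add(Add(-25481, 125), 2628) = Add(-25356, 2628) = -22728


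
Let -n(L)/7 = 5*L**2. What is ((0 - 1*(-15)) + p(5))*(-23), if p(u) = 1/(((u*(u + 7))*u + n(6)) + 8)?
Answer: -328417/952 ≈ -344.98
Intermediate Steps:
n(L) = -35*L**2
p(u) = 1/(-1252 + u**2*(7 + u)) (p(u) = 1/(((u*(u + 7))*u - 35*6**2) + 8) = 1/(((u*(7 + u))*u - 35*36) + 8) = 1/((u**2*(7 + u) - 1260) + 8) = 1/((-1260 + u**2*(7 + u)) + 8) = 1/(-1252 + u**2*(7 + u)))
((0 - 1*(-15)) + p(5))*(-23) = ((0 - 1*(-15)) + 1/(-1252 + 5**3 + 7*5**2))*(-23) = ((0 + 15) + 1/(-1252 + 125 + 7*25))*(-23) = (15 + 1/(-1252 + 125 + 175))*(-23) = (15 + 1/(-952))*(-23) = (15 - 1/952)*(-23) = (14279/952)*(-23) = -328417/952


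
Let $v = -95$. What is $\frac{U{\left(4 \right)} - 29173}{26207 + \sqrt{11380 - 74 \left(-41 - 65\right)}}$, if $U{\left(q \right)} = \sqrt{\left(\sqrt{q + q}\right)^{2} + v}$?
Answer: $- \frac{29173 - i \sqrt{87}}{26207 + 6 \sqrt{534}} \approx -1.1073 + 0.00035404 i$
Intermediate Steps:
$U{\left(q \right)} = \sqrt{-95 + 2 q}$ ($U{\left(q \right)} = \sqrt{\left(\sqrt{q + q}\right)^{2} - 95} = \sqrt{\left(\sqrt{2 q}\right)^{2} - 95} = \sqrt{\left(\sqrt{2} \sqrt{q}\right)^{2} - 95} = \sqrt{2 q - 95} = \sqrt{-95 + 2 q}$)
$\frac{U{\left(4 \right)} - 29173}{26207 + \sqrt{11380 - 74 \left(-41 - 65\right)}} = \frac{\sqrt{-95 + 2 \cdot 4} - 29173}{26207 + \sqrt{11380 - 74 \left(-41 - 65\right)}} = \frac{\sqrt{-95 + 8} - 29173}{26207 + \sqrt{11380 - -7844}} = \frac{\sqrt{-87} - 29173}{26207 + \sqrt{11380 + 7844}} = \frac{i \sqrt{87} - 29173}{26207 + \sqrt{19224}} = \frac{-29173 + i \sqrt{87}}{26207 + 6 \sqrt{534}}$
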